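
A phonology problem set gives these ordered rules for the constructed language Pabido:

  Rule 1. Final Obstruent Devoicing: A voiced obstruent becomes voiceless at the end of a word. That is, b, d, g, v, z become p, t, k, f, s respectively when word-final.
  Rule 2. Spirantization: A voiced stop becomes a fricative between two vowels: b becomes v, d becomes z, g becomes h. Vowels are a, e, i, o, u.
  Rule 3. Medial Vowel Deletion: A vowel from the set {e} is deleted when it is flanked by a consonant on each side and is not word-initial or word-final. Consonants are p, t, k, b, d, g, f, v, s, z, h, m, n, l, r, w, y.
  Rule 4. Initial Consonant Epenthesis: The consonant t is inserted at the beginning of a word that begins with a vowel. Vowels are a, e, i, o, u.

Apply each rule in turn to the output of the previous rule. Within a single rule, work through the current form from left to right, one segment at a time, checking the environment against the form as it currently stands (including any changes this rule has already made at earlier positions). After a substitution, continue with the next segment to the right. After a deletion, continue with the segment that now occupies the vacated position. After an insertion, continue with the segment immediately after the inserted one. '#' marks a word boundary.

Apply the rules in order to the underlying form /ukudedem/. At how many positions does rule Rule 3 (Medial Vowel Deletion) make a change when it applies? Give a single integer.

Rule 1 Final Obstruent Devoicing: no change — [ukudedem]
Rule 2 Spirantization: [ukudedem] → [ukuzezem]
Rule 3 Medial Vowel Deletion: [ukuzezem] → [ukuzzm]
Rule 4 Initial Consonant Epenthesis: [ukuzzm] → [tukuzzm]
Rule Rule 3 changed 2 position(s).

2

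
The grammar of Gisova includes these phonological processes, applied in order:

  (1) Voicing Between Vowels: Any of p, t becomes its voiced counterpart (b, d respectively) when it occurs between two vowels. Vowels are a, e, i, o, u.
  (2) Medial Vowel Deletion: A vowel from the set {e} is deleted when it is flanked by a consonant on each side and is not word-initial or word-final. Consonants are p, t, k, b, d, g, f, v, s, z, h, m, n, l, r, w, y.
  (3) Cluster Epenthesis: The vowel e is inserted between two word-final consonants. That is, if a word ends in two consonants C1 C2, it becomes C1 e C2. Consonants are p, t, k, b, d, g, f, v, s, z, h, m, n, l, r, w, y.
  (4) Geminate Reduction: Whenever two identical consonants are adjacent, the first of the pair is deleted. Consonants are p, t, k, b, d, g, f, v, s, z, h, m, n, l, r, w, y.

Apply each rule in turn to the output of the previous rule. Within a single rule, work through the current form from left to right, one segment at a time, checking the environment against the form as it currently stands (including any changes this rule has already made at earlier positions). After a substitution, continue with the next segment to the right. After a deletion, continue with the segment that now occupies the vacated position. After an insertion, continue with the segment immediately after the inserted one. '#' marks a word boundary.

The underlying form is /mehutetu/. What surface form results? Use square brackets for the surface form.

[mhudu]

(1) Voicing Between Vowels: [mehutetu] → [mehudedu]
(2) Medial Vowel Deletion: [mehudedu] → [mhuddu]
(3) Cluster Epenthesis: no change — [mhuddu]
(4) Geminate Reduction: [mhuddu] → [mhudu]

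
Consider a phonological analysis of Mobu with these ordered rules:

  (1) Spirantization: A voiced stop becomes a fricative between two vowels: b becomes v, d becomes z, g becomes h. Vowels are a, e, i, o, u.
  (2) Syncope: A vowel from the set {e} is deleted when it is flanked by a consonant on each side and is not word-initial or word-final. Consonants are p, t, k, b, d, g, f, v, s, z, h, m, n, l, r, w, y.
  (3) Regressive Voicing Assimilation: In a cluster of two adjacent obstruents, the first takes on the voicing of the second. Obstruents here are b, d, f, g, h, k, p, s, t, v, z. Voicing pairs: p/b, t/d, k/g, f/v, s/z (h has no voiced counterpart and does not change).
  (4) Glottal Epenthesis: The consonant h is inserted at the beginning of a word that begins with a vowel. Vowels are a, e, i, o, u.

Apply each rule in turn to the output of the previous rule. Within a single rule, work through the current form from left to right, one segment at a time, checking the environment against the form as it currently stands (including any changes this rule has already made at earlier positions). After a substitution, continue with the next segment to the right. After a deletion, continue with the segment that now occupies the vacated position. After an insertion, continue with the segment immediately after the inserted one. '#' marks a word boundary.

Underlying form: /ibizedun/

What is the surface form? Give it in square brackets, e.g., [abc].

(1) Spirantization: [ibizedun] → [ivizezun]
(2) Syncope: [ivizezun] → [ivizzun]
(3) Regressive Voicing Assimilation: no change — [ivizzun]
(4) Glottal Epenthesis: [ivizzun] → [hivizzun]

[hivizzun]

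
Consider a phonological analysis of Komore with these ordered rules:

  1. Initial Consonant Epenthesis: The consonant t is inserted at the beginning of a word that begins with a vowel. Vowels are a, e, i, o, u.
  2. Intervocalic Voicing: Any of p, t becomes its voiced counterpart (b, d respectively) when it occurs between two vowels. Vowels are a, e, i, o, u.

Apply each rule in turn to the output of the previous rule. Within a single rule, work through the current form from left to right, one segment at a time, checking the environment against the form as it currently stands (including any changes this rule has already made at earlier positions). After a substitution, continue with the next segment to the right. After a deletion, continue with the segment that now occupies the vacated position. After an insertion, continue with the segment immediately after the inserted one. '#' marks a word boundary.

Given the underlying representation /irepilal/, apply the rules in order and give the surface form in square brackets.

1 Initial Consonant Epenthesis: [irepilal] → [tirepilal]
2 Intervocalic Voicing: [tirepilal] → [tirebilal]

[tirebilal]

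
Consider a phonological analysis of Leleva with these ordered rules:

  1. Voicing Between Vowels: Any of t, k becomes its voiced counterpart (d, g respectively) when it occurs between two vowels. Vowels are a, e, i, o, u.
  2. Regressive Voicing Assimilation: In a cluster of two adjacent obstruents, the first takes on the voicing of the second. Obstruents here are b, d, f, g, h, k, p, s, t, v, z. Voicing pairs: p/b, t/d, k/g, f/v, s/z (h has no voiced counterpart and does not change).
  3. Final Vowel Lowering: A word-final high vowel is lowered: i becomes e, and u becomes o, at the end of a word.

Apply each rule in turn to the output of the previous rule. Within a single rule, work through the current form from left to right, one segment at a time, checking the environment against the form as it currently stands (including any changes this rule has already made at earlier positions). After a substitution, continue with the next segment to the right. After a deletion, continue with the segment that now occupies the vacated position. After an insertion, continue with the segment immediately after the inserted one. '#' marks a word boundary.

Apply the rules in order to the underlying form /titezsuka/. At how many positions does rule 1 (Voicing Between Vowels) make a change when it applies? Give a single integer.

2

1 Voicing Between Vowels: [titezsuka] → [tidezsuga]
2 Regressive Voicing Assimilation: [tidezsuga] → [tidessuga]
3 Final Vowel Lowering: no change — [tidessuga]
Rule 1 changed 2 position(s).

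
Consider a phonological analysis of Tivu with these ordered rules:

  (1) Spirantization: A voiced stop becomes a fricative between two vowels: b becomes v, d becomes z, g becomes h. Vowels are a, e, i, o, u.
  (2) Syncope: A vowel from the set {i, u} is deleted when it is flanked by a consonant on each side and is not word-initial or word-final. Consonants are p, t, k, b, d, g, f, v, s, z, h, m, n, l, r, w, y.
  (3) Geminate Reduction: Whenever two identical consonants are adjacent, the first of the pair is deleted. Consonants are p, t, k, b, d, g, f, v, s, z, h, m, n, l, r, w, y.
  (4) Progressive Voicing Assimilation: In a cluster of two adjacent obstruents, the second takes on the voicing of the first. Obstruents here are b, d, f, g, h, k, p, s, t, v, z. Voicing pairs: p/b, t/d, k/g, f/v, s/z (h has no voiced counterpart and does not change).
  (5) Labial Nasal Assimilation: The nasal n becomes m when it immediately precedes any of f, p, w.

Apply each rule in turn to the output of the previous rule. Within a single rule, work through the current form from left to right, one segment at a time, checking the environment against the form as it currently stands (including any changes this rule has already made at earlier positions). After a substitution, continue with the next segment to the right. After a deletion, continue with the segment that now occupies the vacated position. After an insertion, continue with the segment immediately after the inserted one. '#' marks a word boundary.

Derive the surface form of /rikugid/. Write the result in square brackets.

[rkht]

(1) Spirantization: [rikugid] → [rikuhid]
(2) Syncope: [rikuhid] → [rkhd]
(3) Geminate Reduction: no change — [rkhd]
(4) Progressive Voicing Assimilation: [rkhd] → [rkht]
(5) Labial Nasal Assimilation: no change — [rkht]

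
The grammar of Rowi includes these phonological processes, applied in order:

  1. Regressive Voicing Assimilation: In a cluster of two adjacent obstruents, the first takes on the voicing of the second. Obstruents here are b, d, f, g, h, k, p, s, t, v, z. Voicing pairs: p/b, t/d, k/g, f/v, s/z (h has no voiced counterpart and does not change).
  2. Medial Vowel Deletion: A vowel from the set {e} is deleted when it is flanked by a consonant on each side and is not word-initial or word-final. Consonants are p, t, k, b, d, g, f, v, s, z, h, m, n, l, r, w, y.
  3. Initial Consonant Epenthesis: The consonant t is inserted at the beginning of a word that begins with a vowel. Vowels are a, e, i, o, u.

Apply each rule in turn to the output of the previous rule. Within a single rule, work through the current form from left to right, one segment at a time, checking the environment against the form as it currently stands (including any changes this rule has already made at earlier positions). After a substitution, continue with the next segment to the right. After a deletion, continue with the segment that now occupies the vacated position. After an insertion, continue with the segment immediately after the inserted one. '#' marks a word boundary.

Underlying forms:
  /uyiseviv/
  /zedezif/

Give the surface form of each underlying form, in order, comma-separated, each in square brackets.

/uyiseviv/:
  1 Regressive Voicing Assimilation: no change — [uyiseviv]
  2 Medial Vowel Deletion: [uyiseviv] → [uyisviv]
  3 Initial Consonant Epenthesis: [uyisviv] → [tuyisviv]
/zedezif/:
  1 Regressive Voicing Assimilation: no change — [zedezif]
  2 Medial Vowel Deletion: [zedezif] → [zdzif]
  3 Initial Consonant Epenthesis: no change — [zdzif]

[tuyisviv], [zdzif]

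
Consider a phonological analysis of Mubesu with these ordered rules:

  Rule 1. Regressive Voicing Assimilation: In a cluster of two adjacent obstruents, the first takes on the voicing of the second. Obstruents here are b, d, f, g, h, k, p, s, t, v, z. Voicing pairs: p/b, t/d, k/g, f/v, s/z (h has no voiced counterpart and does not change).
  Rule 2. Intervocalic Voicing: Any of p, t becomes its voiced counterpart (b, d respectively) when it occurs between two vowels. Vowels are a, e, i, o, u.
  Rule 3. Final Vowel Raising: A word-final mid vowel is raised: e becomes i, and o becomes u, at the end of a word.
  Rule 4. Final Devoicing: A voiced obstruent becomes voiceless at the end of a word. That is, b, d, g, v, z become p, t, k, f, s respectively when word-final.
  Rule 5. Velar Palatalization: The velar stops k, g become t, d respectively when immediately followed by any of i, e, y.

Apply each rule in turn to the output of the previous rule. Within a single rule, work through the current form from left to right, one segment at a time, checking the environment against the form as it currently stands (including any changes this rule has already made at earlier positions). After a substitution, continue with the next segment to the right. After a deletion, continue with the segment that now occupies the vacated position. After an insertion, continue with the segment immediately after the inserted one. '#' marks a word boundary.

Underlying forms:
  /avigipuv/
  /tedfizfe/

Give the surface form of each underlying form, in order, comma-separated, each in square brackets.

[avidibuf], [tetfisfi]

/avigipuv/:
  Rule 1 Regressive Voicing Assimilation: no change — [avigipuv]
  Rule 2 Intervocalic Voicing: [avigipuv] → [avigibuv]
  Rule 3 Final Vowel Raising: no change — [avigibuv]
  Rule 4 Final Devoicing: [avigibuv] → [avigibuf]
  Rule 5 Velar Palatalization: [avigibuf] → [avidibuf]
/tedfizfe/:
  Rule 1 Regressive Voicing Assimilation: [tedfizfe] → [tetfisfe]
  Rule 2 Intervocalic Voicing: no change — [tetfisfe]
  Rule 3 Final Vowel Raising: [tetfisfe] → [tetfisfi]
  Rule 4 Final Devoicing: no change — [tetfisfi]
  Rule 5 Velar Palatalization: no change — [tetfisfi]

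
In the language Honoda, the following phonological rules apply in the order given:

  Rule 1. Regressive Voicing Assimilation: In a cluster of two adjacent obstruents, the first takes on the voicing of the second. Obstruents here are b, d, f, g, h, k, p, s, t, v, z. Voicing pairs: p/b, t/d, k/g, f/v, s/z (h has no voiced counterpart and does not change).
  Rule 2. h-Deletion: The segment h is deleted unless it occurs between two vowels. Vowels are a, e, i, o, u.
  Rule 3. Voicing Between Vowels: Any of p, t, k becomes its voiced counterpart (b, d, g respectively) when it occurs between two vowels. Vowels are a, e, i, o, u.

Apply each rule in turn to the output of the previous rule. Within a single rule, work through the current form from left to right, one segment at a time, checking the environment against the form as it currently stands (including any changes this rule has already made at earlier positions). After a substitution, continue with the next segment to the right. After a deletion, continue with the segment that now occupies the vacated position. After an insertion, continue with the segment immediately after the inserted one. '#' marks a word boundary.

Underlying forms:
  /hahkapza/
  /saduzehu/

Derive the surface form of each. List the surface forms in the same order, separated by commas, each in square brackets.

/hahkapza/:
  Rule 1 Regressive Voicing Assimilation: [hahkapza] → [hahkabza]
  Rule 2 h-Deletion: [hahkabza] → [akabza]
  Rule 3 Voicing Between Vowels: [akabza] → [agabza]
/saduzehu/:
  Rule 1 Regressive Voicing Assimilation: no change — [saduzehu]
  Rule 2 h-Deletion: no change — [saduzehu]
  Rule 3 Voicing Between Vowels: no change — [saduzehu]

[agabza], [saduzehu]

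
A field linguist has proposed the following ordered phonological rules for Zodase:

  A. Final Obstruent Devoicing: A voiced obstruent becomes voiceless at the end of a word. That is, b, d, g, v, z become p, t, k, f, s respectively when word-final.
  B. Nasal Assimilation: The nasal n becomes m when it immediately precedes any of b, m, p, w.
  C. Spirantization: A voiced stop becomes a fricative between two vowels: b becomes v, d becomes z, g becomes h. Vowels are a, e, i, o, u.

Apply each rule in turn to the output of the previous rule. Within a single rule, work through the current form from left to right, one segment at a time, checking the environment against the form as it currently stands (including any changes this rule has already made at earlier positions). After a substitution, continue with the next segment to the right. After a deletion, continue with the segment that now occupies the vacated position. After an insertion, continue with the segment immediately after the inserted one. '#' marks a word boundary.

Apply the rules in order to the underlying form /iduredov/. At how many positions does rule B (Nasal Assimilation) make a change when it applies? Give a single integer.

A Final Obstruent Devoicing: [iduredov] → [iduredof]
B Nasal Assimilation: no change — [iduredof]
C Spirantization: [iduredof] → [izurezof]
Rule B changed 0 position(s).

0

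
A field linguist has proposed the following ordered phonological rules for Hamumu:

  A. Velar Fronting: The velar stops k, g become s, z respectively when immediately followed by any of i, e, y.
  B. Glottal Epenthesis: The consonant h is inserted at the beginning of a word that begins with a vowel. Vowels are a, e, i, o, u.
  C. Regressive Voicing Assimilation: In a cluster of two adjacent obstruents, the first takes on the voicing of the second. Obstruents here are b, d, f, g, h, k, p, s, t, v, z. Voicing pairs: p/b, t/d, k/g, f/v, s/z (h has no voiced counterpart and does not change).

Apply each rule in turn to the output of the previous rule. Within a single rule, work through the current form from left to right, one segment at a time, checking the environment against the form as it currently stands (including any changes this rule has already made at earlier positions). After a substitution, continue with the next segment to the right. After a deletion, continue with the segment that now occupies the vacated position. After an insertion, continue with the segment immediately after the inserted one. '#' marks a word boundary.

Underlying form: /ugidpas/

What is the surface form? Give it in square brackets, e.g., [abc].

A Velar Fronting: [ugidpas] → [uzidpas]
B Glottal Epenthesis: [uzidpas] → [huzidpas]
C Regressive Voicing Assimilation: [huzidpas] → [huzitpas]

[huzitpas]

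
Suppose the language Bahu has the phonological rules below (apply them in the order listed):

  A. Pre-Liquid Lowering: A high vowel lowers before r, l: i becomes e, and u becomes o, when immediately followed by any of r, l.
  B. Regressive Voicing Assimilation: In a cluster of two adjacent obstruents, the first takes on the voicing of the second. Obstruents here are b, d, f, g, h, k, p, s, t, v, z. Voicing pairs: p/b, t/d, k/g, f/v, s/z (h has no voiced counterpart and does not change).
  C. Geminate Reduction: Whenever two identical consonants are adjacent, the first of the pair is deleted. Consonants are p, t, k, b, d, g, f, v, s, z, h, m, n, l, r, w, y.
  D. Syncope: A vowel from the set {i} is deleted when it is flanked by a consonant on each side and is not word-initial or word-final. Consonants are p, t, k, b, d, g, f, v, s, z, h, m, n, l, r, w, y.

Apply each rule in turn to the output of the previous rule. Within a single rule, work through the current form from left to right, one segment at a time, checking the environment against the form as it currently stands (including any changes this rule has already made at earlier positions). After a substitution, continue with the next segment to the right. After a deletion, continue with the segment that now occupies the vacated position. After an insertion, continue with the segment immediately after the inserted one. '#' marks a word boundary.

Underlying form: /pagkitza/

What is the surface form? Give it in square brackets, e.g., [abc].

A Pre-Liquid Lowering: no change — [pagkitza]
B Regressive Voicing Assimilation: [pagkitza] → [pakkidza]
C Geminate Reduction: [pakkidza] → [pakidza]
D Syncope: [pakidza] → [pakdza]

[pakdza]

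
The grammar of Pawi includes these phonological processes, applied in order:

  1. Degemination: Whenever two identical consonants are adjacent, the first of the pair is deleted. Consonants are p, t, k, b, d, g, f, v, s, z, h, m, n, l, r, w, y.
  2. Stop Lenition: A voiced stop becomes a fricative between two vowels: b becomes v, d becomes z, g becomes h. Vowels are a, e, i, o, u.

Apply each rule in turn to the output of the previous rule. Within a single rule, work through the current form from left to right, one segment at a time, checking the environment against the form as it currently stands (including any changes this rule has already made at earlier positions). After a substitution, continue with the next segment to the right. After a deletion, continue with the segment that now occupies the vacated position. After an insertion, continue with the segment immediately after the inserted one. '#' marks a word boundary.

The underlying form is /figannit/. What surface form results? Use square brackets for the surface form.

1 Degemination: [figannit] → [figanit]
2 Stop Lenition: [figanit] → [fihanit]

[fihanit]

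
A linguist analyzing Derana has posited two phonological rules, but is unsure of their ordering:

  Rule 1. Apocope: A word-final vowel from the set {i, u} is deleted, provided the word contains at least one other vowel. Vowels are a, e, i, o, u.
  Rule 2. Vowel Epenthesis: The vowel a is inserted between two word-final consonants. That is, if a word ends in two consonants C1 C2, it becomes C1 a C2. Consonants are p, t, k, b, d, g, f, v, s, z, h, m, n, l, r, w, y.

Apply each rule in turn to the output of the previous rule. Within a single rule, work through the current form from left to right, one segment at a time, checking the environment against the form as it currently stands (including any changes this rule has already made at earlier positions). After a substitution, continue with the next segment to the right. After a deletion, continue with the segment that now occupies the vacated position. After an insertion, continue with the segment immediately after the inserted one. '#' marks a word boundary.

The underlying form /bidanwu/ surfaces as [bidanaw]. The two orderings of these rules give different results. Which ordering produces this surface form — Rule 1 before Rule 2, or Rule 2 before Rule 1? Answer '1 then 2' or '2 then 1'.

1 then 2

Order 1 then 2:
  1 Apocope: [bidanwu] → [bidanw]
  2 Vowel Epenthesis: [bidanw] → [bidanaw]
  result: [bidanaw]
Order 2 then 1:
  2 Vowel Epenthesis: no change — [bidanwu]
  1 Apocope: [bidanwu] → [bidanw]
  result: [bidanw]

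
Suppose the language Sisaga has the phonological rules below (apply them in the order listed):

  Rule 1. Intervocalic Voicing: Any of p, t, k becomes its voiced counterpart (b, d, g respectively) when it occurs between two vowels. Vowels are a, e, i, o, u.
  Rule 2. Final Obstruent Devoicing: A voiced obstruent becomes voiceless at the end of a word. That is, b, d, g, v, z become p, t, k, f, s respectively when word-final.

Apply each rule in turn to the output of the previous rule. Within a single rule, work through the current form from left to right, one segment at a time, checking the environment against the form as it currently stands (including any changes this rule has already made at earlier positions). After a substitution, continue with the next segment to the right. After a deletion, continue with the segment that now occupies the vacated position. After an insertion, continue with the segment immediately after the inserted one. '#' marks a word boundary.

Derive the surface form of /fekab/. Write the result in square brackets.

Rule 1 Intervocalic Voicing: [fekab] → [fegab]
Rule 2 Final Obstruent Devoicing: [fegab] → [fegap]

[fegap]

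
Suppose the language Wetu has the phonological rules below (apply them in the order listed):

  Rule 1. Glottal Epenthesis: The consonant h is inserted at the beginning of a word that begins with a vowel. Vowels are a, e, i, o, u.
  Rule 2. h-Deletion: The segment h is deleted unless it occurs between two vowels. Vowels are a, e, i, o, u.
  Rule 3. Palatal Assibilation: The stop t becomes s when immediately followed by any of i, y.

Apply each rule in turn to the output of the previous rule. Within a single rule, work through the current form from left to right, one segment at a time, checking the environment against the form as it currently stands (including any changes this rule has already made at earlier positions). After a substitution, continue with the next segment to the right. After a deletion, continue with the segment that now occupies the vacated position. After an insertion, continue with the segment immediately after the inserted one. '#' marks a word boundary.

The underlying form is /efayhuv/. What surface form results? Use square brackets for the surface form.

[efayuv]

Rule 1 Glottal Epenthesis: [efayhuv] → [hefayhuv]
Rule 2 h-Deletion: [hefayhuv] → [efayuv]
Rule 3 Palatal Assibilation: no change — [efayuv]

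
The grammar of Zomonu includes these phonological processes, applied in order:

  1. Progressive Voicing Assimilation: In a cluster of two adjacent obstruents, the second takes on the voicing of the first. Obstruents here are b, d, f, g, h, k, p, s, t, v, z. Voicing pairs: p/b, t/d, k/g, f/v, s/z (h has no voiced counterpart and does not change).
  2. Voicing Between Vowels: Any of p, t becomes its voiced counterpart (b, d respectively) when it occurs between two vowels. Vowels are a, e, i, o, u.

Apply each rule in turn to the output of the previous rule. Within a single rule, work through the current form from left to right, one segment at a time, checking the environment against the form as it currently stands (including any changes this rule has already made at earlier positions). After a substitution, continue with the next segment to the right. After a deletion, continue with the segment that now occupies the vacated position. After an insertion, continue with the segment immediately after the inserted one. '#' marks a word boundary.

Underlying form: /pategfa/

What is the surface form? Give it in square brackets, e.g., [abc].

1 Progressive Voicing Assimilation: [pategfa] → [pategva]
2 Voicing Between Vowels: [pategva] → [padegva]

[padegva]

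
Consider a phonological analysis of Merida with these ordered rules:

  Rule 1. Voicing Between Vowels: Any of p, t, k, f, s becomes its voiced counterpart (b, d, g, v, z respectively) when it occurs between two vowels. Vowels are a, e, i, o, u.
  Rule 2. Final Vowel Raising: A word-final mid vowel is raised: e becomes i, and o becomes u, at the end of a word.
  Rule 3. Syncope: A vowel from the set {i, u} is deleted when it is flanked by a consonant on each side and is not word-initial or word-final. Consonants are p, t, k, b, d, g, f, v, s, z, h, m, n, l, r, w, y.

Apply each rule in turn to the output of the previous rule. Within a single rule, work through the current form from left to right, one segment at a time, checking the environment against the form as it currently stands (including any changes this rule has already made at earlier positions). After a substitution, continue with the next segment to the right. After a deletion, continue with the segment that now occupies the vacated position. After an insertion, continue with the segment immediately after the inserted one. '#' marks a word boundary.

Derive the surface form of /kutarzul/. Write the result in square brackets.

Rule 1 Voicing Between Vowels: [kutarzul] → [kudarzul]
Rule 2 Final Vowel Raising: no change — [kudarzul]
Rule 3 Syncope: [kudarzul] → [kdarzl]

[kdarzl]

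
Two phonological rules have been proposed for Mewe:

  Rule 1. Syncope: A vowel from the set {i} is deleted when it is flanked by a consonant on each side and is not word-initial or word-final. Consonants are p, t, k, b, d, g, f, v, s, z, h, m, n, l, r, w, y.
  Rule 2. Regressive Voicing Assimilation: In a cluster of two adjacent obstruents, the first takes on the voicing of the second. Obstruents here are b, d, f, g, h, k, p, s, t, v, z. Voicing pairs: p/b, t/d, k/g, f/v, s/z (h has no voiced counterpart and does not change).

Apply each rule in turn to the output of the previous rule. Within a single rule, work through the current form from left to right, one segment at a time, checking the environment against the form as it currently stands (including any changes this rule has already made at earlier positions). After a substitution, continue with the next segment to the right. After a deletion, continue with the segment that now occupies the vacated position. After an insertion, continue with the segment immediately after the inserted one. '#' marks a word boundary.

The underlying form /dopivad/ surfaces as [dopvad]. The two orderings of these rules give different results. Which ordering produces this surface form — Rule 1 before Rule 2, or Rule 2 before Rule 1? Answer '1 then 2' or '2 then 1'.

Order 1 then 2:
  1 Syncope: [dopivad] → [dopvad]
  2 Regressive Voicing Assimilation: [dopvad] → [dobvad]
  result: [dobvad]
Order 2 then 1:
  2 Regressive Voicing Assimilation: no change — [dopivad]
  1 Syncope: [dopivad] → [dopvad]
  result: [dopvad]

2 then 1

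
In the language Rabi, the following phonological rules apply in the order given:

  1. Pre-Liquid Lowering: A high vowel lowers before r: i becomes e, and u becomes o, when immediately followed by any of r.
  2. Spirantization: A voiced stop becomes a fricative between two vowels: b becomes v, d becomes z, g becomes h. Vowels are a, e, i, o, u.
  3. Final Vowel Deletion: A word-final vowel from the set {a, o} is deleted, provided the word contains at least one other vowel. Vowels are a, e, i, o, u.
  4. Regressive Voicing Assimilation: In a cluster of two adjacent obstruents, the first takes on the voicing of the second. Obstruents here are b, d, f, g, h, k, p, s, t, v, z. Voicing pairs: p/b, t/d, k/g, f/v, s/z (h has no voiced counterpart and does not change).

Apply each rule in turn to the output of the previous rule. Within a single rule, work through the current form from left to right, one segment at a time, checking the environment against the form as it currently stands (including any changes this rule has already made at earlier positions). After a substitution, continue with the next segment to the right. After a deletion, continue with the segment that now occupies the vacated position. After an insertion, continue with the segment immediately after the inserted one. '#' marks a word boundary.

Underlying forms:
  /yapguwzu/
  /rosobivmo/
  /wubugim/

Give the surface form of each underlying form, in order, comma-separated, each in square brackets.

[yabguwzu], [rosovivm], [wuvuhim]

/yapguwzu/:
  1 Pre-Liquid Lowering: no change — [yapguwzu]
  2 Spirantization: no change — [yapguwzu]
  3 Final Vowel Deletion: no change — [yapguwzu]
  4 Regressive Voicing Assimilation: [yapguwzu] → [yabguwzu]
/rosobivmo/:
  1 Pre-Liquid Lowering: no change — [rosobivmo]
  2 Spirantization: [rosobivmo] → [rosovivmo]
  3 Final Vowel Deletion: [rosovivmo] → [rosovivm]
  4 Regressive Voicing Assimilation: no change — [rosovivm]
/wubugim/:
  1 Pre-Liquid Lowering: no change — [wubugim]
  2 Spirantization: [wubugim] → [wuvuhim]
  3 Final Vowel Deletion: no change — [wuvuhim]
  4 Regressive Voicing Assimilation: no change — [wuvuhim]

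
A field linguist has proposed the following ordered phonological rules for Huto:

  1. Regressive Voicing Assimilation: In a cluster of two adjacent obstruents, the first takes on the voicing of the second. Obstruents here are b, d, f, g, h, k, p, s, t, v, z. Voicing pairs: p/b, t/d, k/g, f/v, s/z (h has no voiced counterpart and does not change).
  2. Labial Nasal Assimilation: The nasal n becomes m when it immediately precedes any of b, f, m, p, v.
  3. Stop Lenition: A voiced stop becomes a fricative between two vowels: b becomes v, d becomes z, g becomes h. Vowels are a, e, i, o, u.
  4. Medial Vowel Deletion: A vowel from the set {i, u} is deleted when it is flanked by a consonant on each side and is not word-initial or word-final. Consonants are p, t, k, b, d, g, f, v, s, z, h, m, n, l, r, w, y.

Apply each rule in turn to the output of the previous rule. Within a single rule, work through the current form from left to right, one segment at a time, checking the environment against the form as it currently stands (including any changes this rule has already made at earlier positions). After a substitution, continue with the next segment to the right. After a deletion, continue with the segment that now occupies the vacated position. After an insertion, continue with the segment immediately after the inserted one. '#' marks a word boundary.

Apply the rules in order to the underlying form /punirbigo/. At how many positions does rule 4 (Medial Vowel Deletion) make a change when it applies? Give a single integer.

1 Regressive Voicing Assimilation: no change — [punirbigo]
2 Labial Nasal Assimilation: no change — [punirbigo]
3 Stop Lenition: [punirbigo] → [punirbiho]
4 Medial Vowel Deletion: [punirbiho] → [pnrbho]
Rule 4 changed 3 position(s).

3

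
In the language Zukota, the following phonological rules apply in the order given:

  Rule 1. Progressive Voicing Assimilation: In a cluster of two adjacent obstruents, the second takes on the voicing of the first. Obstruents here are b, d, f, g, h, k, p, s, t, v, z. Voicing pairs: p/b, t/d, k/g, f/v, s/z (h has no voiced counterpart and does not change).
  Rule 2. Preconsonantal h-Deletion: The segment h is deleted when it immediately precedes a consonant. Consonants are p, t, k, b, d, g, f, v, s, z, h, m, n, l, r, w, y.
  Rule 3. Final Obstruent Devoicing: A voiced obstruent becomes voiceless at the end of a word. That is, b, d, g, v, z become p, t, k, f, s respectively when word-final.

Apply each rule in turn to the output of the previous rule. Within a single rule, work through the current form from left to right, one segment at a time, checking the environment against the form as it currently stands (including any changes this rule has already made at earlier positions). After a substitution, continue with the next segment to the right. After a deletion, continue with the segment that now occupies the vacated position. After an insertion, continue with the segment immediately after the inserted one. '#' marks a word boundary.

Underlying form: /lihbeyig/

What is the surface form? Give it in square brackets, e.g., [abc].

[lipeyik]

Rule 1 Progressive Voicing Assimilation: [lihbeyig] → [lihpeyig]
Rule 2 Preconsonantal h-Deletion: [lihpeyig] → [lipeyig]
Rule 3 Final Obstruent Devoicing: [lipeyig] → [lipeyik]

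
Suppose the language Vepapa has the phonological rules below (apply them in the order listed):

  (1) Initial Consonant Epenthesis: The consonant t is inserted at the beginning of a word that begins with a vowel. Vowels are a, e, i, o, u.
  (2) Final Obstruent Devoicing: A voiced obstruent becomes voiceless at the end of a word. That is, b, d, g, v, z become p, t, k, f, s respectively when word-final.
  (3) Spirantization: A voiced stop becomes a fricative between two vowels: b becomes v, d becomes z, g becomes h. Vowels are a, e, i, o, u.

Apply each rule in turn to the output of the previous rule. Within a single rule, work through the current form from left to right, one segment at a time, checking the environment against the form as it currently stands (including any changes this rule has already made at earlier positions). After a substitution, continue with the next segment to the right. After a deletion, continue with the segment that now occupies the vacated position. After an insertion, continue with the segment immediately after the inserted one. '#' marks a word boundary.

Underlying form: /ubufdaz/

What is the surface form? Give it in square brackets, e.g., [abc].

[tuvufdas]

(1) Initial Consonant Epenthesis: [ubufdaz] → [tubufdaz]
(2) Final Obstruent Devoicing: [tubufdaz] → [tubufdas]
(3) Spirantization: [tubufdas] → [tuvufdas]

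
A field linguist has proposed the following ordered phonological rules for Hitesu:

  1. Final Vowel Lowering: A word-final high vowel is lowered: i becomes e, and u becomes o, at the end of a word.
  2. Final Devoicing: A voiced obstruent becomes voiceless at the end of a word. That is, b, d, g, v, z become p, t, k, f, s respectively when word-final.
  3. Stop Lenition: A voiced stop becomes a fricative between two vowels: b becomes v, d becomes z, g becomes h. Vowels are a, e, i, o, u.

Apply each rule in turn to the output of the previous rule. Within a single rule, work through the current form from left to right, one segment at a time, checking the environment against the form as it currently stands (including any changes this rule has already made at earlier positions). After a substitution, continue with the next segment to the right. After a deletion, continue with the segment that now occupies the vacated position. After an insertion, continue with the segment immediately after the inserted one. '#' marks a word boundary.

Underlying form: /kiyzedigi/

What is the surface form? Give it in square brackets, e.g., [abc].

[kiyzezihe]

1 Final Vowel Lowering: [kiyzedigi] → [kiyzedige]
2 Final Devoicing: no change — [kiyzedige]
3 Stop Lenition: [kiyzedige] → [kiyzezihe]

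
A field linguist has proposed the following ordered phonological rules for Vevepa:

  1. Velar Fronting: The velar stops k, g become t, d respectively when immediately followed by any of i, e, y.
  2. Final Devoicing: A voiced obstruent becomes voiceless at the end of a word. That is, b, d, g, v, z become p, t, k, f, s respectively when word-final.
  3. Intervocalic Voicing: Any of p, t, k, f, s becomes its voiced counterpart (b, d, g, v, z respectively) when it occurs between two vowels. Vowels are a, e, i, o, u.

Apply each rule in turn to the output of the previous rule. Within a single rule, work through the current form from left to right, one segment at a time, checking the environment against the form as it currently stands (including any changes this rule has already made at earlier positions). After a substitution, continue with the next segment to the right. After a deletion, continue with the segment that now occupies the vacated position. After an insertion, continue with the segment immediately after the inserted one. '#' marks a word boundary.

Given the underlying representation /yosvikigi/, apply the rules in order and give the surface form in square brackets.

1 Velar Fronting: [yosvikigi] → [yosvitidi]
2 Final Devoicing: no change — [yosvitidi]
3 Intervocalic Voicing: [yosvitidi] → [yosvididi]

[yosvididi]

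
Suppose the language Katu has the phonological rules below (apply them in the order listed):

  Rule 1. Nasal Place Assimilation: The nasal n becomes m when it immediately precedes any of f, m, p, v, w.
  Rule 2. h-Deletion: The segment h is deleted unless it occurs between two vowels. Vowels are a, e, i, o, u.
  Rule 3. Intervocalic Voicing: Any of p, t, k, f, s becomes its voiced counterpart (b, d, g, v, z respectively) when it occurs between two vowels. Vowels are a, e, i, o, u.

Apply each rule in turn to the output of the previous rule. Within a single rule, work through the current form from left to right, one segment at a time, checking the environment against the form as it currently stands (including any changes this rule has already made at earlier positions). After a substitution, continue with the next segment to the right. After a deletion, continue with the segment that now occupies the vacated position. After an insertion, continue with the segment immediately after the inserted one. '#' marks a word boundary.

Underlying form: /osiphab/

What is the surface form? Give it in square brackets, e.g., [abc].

[ozibab]

Rule 1 Nasal Place Assimilation: no change — [osiphab]
Rule 2 h-Deletion: [osiphab] → [osipab]
Rule 3 Intervocalic Voicing: [osipab] → [ozibab]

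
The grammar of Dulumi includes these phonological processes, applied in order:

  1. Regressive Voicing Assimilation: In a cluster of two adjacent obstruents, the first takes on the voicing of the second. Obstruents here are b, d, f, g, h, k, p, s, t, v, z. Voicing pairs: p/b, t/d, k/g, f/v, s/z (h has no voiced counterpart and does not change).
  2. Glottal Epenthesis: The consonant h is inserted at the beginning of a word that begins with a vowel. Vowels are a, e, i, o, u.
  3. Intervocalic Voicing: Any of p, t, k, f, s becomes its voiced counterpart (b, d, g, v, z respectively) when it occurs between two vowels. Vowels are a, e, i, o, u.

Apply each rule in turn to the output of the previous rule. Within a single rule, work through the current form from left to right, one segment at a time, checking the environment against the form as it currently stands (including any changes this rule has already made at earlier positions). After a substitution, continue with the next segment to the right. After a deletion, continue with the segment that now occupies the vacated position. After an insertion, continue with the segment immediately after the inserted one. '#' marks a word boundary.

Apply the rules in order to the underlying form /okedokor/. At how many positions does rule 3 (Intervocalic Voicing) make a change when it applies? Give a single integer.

2

1 Regressive Voicing Assimilation: no change — [okedokor]
2 Glottal Epenthesis: [okedokor] → [hokedokor]
3 Intervocalic Voicing: [hokedokor] → [hogedogor]
Rule 3 changed 2 position(s).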